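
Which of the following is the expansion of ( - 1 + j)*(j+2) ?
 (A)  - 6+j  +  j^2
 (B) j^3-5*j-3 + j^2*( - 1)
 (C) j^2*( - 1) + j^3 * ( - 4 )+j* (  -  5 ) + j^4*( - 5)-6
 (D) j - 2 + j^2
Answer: D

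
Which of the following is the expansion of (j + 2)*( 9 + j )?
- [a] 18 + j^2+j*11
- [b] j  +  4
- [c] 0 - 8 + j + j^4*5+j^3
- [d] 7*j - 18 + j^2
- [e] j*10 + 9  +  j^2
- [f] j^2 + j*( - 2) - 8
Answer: a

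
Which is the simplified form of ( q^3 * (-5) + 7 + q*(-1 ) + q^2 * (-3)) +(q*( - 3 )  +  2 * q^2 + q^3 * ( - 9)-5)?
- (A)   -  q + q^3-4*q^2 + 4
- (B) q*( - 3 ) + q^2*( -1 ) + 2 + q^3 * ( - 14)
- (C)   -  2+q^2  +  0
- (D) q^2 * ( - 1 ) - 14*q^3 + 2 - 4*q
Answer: D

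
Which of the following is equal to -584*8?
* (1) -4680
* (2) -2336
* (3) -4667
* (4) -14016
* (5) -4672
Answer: 5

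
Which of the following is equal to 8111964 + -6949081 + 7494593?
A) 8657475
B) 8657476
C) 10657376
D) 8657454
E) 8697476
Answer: B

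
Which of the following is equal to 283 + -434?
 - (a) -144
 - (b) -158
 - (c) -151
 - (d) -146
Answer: c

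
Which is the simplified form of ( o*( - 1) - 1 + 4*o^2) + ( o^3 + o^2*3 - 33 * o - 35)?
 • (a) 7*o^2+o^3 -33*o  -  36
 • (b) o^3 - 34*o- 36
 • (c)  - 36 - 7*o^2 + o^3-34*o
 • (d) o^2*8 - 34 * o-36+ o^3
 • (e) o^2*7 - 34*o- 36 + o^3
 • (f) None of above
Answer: e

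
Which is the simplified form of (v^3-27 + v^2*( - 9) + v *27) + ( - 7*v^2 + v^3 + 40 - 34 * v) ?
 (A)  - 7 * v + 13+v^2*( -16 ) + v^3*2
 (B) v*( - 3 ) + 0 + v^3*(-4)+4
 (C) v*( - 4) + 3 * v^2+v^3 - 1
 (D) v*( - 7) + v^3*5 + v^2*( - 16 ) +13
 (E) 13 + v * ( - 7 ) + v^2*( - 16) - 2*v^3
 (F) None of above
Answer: A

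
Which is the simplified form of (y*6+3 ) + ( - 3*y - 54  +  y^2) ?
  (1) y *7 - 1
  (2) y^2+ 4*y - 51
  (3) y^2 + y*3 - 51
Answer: 3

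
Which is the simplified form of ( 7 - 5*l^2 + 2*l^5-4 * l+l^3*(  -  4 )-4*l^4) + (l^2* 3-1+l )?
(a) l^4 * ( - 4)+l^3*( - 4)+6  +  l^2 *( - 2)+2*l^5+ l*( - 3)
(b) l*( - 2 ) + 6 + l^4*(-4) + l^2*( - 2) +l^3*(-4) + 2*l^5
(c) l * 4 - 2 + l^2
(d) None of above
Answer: a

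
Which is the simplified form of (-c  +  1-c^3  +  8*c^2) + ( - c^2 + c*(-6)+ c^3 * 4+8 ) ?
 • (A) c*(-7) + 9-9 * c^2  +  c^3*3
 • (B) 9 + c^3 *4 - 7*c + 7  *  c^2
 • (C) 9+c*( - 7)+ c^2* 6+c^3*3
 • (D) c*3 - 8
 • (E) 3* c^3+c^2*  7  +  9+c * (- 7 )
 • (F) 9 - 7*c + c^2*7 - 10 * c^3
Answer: E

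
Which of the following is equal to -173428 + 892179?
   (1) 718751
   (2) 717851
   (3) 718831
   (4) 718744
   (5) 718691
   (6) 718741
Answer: 1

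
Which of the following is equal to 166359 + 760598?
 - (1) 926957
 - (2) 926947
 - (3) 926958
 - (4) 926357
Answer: 1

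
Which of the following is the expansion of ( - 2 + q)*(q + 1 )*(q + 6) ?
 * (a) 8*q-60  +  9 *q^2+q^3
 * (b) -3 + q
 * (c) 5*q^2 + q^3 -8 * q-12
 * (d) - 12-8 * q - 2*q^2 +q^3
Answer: c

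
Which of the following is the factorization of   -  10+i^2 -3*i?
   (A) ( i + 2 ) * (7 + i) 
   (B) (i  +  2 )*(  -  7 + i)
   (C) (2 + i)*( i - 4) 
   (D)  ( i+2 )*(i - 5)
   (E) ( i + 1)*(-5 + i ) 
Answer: D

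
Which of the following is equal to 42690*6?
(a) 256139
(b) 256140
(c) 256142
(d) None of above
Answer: b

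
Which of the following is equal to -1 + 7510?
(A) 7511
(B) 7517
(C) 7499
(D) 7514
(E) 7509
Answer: E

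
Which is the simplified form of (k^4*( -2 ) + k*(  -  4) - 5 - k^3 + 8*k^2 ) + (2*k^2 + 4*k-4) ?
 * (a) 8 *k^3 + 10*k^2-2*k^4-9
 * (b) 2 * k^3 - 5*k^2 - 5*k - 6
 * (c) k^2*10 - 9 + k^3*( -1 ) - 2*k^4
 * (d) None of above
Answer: c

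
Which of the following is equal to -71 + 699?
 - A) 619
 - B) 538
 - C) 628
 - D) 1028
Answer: C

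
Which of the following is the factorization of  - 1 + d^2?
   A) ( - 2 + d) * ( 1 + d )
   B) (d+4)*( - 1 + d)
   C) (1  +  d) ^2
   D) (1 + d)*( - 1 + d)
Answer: D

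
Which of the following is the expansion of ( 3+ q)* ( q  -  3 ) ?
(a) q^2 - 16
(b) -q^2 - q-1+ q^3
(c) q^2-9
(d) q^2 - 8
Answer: c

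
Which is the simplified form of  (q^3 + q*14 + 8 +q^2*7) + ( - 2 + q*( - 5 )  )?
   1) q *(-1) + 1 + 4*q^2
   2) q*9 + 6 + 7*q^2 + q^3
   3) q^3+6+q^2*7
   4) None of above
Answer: 2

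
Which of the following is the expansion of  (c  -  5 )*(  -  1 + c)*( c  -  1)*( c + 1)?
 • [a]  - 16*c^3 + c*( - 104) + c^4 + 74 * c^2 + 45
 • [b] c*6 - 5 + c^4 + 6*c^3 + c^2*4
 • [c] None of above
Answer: c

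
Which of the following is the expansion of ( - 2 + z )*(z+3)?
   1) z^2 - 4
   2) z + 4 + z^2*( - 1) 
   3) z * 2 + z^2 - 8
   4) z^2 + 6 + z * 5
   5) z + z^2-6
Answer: 5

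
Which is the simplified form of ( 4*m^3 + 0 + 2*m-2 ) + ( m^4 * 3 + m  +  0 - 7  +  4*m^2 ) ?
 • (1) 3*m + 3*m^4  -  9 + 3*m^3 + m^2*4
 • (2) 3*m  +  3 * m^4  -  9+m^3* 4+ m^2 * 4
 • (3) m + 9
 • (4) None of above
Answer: 2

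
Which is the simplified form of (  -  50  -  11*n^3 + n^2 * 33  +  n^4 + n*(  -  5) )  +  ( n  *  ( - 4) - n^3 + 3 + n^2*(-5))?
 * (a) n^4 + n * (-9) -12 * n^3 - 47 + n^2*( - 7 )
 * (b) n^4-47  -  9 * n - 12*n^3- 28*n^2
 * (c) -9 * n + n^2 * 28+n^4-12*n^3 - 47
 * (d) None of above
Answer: c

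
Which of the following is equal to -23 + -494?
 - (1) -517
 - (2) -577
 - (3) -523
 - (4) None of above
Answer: 1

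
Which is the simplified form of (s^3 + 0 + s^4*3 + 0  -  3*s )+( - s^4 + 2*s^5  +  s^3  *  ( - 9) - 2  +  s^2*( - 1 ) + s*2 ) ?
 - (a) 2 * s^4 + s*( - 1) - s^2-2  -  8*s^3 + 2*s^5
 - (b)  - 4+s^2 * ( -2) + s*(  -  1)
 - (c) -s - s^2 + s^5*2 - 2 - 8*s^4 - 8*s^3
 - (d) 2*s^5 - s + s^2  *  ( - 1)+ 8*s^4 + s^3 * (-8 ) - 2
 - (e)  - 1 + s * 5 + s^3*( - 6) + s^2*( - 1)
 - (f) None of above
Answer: a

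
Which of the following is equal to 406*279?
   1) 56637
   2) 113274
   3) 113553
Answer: 2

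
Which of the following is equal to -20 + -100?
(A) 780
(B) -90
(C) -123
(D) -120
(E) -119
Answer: D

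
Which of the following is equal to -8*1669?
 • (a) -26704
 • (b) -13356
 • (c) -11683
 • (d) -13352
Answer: d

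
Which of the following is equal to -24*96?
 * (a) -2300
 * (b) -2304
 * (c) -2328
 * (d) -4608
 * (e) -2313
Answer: b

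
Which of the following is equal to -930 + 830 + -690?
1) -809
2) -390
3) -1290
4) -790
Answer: 4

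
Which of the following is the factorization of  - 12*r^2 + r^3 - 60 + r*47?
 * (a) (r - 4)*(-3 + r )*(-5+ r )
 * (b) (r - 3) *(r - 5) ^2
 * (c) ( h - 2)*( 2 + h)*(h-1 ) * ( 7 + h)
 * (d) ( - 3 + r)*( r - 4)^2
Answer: a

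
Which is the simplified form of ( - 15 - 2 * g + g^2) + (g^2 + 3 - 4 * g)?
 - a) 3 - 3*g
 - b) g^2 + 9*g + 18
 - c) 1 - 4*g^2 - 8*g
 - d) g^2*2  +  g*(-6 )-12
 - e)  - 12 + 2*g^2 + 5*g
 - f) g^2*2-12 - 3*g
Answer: d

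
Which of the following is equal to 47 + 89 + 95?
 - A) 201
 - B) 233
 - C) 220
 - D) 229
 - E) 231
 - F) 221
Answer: E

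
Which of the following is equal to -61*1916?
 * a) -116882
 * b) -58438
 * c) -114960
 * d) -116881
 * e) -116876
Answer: e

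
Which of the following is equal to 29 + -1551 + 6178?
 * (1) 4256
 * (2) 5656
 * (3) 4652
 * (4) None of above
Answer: 4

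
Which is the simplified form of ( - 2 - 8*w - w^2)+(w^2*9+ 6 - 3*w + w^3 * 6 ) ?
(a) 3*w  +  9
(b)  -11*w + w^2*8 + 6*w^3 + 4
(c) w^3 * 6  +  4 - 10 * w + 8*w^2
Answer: b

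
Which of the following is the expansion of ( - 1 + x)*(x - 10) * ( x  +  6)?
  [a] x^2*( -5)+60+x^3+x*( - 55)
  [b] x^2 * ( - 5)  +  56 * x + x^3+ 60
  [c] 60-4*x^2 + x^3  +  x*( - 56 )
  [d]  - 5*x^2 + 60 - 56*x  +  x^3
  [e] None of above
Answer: d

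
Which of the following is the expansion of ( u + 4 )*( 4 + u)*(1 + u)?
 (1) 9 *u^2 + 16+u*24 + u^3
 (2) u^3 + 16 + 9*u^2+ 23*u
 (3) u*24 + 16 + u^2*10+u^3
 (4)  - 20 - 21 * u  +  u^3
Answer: 1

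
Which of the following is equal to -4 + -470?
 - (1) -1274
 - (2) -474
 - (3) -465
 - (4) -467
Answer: 2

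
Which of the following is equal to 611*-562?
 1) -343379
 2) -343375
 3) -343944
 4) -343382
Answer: 4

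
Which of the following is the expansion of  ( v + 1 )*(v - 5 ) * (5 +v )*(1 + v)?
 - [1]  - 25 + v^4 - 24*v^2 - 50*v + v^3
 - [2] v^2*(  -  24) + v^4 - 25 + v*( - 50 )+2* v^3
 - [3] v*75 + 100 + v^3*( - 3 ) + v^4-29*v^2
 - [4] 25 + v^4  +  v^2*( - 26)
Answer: 2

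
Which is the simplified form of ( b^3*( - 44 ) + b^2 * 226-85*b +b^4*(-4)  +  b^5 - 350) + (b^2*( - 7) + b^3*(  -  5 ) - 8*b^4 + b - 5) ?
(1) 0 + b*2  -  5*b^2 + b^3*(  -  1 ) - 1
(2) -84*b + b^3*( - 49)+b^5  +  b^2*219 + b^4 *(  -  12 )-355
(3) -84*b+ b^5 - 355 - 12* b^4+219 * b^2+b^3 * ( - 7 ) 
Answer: 2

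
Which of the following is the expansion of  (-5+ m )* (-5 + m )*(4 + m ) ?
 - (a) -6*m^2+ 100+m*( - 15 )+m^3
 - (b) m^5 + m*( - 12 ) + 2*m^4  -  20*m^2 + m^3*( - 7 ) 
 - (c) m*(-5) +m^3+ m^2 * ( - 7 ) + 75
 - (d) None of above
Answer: a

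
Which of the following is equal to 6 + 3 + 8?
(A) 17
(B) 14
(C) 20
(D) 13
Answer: A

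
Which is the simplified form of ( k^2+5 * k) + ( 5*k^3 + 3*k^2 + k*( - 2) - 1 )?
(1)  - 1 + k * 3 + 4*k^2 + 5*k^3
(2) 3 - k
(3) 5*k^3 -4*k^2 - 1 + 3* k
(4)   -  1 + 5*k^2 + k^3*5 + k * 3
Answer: 1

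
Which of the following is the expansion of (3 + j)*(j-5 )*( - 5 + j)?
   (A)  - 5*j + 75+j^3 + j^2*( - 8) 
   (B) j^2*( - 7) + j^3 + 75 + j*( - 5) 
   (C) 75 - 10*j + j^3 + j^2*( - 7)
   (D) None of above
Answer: B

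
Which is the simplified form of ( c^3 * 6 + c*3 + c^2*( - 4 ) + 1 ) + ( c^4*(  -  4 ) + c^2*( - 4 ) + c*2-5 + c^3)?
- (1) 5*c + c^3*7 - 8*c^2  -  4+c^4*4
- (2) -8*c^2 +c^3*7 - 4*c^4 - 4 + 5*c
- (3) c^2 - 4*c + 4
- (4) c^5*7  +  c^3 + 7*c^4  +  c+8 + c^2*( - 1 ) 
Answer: 2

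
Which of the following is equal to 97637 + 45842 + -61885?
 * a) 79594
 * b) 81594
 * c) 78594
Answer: b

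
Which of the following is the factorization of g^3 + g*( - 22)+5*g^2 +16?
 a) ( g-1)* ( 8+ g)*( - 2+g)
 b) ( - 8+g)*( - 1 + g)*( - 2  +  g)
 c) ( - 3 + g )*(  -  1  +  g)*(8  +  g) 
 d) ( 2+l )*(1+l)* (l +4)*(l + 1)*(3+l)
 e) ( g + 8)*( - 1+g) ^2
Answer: a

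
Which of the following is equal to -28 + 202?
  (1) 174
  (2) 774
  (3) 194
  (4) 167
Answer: 1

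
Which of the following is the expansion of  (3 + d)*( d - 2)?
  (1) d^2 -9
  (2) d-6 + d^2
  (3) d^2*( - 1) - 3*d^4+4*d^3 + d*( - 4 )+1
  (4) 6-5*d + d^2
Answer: 2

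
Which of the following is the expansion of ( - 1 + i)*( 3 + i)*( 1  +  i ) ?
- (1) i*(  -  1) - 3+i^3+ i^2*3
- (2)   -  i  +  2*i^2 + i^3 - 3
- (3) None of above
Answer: 1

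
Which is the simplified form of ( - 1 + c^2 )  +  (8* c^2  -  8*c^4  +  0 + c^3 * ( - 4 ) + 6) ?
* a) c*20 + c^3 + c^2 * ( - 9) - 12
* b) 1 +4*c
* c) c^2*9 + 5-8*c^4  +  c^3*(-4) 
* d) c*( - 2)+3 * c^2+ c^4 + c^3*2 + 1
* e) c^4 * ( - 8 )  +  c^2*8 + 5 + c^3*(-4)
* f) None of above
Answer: c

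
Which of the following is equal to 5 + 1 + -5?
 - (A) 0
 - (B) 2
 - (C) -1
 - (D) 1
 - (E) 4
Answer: D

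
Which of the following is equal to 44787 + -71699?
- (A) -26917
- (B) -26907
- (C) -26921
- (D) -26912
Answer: D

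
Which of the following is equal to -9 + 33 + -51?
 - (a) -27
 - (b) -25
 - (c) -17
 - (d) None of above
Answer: a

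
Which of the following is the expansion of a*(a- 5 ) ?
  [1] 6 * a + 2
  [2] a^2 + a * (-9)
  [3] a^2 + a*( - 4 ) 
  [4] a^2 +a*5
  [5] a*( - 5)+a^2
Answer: 5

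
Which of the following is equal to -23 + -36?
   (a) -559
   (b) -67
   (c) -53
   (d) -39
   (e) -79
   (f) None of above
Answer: f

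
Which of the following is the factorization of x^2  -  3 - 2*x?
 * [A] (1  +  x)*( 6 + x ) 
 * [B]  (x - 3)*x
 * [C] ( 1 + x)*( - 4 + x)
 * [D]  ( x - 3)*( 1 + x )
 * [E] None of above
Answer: D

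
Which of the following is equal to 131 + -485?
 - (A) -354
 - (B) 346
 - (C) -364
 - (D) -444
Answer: A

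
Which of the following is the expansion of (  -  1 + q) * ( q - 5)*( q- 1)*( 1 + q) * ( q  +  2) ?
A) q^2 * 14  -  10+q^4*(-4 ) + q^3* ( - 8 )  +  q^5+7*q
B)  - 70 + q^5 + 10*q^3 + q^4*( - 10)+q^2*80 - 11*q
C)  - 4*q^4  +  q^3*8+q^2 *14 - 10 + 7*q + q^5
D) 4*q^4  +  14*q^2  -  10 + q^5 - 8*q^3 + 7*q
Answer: A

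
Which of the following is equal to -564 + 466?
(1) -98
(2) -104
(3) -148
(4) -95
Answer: 1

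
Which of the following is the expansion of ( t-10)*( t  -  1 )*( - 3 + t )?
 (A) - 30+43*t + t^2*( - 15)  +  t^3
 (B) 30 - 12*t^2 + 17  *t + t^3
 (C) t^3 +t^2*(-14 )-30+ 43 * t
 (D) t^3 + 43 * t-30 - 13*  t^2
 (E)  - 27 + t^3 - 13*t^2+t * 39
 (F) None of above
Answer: C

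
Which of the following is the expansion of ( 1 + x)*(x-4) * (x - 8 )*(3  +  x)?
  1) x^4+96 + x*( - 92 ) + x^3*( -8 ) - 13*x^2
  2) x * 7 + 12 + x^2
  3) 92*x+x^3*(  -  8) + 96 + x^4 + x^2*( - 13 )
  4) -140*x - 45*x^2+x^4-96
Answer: 3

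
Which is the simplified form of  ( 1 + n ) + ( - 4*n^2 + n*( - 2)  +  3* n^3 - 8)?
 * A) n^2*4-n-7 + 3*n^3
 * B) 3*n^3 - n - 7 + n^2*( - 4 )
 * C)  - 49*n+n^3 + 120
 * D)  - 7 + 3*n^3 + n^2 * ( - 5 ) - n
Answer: B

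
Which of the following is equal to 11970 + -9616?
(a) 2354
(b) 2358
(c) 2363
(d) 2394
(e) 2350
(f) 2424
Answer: a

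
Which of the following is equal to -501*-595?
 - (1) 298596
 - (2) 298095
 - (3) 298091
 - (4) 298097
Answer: 2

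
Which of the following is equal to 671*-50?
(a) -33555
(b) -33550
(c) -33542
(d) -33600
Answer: b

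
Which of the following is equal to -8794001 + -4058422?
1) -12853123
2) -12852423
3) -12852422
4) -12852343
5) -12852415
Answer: 2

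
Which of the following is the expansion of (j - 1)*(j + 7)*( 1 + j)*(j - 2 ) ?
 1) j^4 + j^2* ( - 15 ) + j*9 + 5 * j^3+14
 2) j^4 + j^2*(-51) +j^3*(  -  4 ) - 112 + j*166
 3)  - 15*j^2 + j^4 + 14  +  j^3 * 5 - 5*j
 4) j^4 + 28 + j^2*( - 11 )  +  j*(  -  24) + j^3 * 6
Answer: 3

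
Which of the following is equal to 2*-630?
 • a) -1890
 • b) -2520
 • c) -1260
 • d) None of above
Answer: c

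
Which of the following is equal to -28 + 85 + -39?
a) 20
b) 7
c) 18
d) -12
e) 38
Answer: c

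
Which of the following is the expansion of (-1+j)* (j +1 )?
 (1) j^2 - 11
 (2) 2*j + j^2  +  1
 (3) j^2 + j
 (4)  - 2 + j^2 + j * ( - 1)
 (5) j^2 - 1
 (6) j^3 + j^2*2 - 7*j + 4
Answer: 5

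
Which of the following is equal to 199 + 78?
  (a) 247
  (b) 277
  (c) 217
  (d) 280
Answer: b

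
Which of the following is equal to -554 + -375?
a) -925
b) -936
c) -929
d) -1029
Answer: c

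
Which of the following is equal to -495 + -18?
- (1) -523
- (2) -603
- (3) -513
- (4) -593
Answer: 3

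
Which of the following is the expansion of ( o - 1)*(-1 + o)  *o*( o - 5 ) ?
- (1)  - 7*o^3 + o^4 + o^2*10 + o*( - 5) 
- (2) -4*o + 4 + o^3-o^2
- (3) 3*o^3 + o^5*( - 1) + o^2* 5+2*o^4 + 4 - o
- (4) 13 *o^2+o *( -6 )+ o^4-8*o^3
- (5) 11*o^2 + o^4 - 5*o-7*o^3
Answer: 5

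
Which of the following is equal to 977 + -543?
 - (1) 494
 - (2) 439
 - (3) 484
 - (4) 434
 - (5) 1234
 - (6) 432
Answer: 4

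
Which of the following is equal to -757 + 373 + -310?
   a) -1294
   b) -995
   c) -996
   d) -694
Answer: d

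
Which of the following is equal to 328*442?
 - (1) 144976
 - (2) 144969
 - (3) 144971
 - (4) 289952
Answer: 1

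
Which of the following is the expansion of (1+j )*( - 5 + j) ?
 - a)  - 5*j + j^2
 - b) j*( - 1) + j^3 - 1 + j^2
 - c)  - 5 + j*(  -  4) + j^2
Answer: c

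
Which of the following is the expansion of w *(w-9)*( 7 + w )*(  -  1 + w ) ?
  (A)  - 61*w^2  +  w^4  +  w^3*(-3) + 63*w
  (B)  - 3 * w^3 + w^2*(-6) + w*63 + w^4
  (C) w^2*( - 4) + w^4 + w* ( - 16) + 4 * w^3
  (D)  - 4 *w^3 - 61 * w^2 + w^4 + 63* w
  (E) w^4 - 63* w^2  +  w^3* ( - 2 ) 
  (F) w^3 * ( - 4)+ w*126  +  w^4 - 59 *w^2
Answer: A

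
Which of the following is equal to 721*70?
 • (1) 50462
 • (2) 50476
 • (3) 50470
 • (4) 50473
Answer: 3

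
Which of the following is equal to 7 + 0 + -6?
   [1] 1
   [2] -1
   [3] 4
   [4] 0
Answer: 1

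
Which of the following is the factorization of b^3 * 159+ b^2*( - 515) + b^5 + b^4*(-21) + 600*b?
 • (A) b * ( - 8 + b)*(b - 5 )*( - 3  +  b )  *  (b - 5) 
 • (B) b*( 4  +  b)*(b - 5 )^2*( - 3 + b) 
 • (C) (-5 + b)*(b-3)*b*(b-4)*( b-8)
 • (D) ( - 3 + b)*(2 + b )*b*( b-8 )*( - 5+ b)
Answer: A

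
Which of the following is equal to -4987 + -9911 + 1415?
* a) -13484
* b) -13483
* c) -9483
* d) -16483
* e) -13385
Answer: b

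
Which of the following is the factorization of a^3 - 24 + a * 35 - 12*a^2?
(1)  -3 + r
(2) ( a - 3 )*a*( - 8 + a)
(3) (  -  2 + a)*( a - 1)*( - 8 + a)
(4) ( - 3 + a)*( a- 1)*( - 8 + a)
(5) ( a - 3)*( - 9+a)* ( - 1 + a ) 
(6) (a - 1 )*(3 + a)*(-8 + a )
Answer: 4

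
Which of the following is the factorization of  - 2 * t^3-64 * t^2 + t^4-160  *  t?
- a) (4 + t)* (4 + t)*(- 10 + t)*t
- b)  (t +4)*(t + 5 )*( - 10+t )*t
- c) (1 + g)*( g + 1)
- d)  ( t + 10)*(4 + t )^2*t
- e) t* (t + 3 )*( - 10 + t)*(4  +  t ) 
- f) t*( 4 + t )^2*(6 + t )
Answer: a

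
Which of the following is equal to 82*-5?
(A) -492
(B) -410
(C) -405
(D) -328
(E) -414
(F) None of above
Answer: B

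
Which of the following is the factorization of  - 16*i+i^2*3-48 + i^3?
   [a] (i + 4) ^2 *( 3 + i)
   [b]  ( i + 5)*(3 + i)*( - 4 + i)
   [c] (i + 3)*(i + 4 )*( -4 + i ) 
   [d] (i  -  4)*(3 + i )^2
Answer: c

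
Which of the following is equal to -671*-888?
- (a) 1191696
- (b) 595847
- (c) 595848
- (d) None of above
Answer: c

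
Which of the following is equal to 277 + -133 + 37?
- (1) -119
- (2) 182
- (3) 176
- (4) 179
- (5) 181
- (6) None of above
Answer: 5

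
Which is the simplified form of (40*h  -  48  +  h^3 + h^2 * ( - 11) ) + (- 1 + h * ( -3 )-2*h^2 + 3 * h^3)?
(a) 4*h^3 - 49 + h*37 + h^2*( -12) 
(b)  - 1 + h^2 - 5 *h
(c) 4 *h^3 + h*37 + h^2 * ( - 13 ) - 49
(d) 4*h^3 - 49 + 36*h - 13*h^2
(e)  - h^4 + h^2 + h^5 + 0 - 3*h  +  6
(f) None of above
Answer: c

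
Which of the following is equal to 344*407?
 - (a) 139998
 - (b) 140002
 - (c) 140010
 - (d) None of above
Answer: d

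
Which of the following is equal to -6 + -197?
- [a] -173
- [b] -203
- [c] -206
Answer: b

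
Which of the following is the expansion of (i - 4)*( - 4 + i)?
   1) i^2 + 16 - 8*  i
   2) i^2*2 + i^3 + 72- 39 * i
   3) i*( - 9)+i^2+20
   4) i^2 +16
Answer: 1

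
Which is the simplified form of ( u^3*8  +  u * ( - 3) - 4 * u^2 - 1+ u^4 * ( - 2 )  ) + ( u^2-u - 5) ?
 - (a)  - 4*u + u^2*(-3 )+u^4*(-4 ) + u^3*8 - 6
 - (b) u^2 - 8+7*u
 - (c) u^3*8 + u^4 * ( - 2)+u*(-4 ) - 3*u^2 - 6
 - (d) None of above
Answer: c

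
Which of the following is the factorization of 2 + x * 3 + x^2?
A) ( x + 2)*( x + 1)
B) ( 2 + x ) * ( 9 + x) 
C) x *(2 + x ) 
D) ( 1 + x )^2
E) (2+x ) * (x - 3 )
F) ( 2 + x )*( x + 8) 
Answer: A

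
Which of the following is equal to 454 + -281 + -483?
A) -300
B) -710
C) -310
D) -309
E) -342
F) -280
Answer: C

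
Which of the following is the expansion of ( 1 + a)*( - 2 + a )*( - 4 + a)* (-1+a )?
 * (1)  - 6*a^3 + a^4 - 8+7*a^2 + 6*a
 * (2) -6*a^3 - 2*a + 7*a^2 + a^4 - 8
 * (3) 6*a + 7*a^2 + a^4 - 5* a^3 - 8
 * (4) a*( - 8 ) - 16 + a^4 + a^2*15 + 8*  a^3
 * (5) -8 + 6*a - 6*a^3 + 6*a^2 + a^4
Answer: 1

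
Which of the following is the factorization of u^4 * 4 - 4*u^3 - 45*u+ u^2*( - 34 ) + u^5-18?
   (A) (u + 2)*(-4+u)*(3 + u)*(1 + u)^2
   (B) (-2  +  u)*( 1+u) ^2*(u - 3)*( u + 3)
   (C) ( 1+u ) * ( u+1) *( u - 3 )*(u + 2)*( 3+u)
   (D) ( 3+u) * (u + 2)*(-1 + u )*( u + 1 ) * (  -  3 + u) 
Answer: C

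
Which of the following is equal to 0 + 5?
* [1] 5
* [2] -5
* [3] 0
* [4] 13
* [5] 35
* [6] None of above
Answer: 1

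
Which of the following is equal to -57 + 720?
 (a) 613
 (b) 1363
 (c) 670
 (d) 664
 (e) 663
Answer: e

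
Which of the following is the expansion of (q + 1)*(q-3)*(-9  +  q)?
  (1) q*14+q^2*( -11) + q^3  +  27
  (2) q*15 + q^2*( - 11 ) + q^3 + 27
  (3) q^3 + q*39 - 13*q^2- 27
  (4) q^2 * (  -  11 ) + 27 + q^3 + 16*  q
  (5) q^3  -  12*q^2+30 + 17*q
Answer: 2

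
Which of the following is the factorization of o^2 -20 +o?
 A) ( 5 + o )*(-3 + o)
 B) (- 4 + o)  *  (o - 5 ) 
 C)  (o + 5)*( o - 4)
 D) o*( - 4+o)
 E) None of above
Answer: C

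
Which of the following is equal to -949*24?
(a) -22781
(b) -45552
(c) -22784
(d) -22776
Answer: d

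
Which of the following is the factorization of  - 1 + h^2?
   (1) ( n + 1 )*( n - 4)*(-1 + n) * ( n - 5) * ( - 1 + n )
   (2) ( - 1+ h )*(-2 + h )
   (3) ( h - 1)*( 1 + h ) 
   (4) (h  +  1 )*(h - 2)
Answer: 3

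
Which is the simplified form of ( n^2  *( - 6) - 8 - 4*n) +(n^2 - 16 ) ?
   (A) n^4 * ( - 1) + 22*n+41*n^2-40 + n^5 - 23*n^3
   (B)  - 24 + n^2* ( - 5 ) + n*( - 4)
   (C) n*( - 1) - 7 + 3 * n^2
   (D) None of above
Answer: B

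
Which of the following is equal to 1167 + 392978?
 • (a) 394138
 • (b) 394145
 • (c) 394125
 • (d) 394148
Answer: b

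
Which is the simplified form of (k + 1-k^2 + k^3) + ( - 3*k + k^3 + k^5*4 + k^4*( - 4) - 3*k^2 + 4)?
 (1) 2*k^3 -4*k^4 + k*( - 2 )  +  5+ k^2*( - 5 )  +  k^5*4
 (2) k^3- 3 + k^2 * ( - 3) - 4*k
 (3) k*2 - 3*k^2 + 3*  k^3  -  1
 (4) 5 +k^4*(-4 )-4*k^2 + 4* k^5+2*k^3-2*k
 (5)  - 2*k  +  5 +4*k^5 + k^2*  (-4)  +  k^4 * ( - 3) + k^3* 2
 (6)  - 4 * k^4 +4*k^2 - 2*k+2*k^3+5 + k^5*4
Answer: 4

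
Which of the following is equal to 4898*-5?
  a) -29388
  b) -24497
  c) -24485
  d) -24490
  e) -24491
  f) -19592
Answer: d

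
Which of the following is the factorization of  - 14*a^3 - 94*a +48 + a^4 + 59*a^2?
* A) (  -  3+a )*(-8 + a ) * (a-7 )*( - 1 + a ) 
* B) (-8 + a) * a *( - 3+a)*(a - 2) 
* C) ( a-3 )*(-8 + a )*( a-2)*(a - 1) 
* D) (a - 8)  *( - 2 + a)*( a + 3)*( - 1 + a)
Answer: C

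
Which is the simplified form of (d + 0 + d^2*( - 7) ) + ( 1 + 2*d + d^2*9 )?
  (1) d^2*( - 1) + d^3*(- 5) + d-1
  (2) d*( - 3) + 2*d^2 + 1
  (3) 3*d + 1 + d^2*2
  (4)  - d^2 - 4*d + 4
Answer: 3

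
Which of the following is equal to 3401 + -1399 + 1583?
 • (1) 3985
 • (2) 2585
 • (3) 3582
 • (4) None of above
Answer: 4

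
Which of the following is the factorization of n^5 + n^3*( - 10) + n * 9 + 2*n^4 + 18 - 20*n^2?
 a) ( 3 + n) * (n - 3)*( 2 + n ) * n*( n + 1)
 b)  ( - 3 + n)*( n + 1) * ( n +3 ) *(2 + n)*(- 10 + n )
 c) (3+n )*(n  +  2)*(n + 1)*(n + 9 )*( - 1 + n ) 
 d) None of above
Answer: d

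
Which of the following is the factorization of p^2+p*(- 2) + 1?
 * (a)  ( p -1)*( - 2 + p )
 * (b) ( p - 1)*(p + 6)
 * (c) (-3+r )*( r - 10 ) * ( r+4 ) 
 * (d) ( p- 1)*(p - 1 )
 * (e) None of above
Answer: d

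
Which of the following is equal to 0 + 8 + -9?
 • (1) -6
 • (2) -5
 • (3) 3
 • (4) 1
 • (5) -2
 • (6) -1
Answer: 6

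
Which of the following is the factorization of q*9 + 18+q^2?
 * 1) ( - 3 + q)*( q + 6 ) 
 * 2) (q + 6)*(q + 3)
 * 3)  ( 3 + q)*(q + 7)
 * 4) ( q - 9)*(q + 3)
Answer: 2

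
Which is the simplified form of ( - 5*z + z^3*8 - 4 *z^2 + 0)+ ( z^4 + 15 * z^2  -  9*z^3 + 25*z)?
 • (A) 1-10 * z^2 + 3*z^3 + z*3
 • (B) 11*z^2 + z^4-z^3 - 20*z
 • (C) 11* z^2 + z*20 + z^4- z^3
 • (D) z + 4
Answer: C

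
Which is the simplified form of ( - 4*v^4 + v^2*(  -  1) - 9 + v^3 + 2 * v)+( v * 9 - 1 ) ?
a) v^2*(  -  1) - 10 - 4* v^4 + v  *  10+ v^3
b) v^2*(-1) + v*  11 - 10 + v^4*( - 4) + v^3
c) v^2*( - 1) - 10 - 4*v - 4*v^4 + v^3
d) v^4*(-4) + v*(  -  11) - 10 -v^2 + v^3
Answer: b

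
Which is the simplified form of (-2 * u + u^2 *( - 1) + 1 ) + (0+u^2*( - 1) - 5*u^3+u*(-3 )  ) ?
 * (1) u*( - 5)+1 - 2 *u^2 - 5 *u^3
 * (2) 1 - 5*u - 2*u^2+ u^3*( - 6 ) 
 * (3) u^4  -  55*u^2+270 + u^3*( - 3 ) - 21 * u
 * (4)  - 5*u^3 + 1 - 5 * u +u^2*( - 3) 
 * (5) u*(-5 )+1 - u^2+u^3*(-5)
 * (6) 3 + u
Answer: 1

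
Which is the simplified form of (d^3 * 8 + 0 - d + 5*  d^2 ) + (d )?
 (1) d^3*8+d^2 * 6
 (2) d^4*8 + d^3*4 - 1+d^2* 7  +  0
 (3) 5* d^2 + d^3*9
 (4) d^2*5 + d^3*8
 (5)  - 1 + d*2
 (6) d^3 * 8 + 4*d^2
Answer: 4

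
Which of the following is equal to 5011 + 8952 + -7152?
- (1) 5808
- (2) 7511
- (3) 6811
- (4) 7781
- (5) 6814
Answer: 3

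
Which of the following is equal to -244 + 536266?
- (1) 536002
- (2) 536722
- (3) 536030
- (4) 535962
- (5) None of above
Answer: 5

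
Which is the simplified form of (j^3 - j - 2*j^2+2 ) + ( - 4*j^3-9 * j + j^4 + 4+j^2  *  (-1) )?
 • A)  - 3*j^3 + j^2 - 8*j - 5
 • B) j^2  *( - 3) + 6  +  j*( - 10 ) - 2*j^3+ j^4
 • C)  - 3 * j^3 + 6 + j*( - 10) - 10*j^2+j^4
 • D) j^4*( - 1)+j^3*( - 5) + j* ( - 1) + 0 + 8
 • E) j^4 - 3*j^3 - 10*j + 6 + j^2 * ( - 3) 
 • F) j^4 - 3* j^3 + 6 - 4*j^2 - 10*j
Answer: E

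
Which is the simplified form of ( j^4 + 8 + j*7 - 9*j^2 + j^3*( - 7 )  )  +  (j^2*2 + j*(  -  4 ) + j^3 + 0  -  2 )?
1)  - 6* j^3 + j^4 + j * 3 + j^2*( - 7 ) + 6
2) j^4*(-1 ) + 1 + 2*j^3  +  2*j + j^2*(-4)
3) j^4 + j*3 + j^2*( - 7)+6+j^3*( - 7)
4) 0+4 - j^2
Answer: 1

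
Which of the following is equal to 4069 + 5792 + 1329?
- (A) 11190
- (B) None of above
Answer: A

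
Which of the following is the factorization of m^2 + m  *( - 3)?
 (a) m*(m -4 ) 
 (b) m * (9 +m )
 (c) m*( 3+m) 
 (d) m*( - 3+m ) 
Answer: d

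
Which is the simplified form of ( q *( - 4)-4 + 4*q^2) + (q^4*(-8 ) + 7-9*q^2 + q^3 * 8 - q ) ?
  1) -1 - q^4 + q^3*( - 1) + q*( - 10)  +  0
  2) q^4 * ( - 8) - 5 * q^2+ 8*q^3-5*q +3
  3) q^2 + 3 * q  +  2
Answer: 2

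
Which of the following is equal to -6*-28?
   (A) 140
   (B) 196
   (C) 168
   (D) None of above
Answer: C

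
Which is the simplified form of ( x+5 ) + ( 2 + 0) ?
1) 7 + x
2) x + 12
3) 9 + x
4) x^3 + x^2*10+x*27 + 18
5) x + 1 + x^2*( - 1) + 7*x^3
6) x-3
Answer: 1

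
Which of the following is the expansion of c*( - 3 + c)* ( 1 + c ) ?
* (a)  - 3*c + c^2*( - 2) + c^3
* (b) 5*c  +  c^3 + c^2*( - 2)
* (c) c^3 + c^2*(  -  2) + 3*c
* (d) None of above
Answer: a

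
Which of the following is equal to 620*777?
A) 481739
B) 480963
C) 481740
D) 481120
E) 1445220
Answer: C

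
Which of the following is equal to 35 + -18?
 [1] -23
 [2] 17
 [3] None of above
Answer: 2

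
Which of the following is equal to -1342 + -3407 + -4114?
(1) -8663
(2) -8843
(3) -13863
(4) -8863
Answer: 4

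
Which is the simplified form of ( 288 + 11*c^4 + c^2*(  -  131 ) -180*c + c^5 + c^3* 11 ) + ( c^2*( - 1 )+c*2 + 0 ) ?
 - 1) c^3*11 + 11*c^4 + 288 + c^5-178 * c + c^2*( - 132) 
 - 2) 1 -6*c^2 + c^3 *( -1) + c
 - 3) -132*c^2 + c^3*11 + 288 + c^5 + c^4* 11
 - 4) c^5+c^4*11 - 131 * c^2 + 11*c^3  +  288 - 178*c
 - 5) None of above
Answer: 1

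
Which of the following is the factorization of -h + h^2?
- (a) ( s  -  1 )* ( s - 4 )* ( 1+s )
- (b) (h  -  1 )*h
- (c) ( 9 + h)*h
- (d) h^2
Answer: b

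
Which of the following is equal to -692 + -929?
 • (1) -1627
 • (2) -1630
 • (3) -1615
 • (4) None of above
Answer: 4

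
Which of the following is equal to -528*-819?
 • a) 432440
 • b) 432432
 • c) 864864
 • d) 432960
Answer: b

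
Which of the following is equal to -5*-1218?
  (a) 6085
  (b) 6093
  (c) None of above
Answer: c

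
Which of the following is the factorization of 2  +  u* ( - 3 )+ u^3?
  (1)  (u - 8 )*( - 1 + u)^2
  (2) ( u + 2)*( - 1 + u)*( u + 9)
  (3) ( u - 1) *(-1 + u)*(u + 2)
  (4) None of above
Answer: 3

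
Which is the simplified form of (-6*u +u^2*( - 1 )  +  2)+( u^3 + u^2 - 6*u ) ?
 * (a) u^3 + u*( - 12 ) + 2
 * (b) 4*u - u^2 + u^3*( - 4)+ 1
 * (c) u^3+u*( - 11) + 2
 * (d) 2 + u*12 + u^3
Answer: a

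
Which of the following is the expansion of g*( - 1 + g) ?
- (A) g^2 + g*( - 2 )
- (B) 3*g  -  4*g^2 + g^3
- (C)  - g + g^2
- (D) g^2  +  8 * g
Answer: C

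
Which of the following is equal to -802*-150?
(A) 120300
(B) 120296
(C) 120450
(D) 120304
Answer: A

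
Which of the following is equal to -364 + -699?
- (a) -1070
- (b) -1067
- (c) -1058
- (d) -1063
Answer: d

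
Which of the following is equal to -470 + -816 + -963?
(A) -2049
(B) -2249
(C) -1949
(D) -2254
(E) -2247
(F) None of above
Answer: B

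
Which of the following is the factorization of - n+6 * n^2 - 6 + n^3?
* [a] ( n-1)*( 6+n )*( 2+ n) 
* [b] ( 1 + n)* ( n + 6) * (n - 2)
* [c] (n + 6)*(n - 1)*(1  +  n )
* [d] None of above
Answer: c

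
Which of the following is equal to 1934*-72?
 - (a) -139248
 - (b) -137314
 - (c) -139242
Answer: a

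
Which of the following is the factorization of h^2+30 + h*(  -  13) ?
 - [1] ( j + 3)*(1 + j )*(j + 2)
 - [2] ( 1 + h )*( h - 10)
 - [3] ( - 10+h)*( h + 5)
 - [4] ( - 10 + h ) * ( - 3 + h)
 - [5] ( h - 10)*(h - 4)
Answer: 4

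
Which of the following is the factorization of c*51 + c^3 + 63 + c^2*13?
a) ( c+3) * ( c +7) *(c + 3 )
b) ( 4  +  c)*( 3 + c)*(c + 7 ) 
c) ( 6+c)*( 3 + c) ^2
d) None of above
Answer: a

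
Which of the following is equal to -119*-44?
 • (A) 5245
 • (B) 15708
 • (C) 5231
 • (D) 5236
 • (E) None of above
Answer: D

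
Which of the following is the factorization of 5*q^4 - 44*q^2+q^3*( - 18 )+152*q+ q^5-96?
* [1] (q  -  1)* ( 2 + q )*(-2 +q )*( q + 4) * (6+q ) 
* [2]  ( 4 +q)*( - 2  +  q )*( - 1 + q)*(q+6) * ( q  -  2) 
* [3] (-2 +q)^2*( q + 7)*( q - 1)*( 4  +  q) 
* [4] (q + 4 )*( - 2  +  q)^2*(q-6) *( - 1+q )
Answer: 2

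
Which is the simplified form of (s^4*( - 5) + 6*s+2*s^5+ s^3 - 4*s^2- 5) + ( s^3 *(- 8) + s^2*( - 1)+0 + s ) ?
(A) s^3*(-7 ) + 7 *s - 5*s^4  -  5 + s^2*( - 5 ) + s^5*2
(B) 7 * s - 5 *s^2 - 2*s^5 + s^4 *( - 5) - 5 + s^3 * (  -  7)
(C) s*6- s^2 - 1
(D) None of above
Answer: A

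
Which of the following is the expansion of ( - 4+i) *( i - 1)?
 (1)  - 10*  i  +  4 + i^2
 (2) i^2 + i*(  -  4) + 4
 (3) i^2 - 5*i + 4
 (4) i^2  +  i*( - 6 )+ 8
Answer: 3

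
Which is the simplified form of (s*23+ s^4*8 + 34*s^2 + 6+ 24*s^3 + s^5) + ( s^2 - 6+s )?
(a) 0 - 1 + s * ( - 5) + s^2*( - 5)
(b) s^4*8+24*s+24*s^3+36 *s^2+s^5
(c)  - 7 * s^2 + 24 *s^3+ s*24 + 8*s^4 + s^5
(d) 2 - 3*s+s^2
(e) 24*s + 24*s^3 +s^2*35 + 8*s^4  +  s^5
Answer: e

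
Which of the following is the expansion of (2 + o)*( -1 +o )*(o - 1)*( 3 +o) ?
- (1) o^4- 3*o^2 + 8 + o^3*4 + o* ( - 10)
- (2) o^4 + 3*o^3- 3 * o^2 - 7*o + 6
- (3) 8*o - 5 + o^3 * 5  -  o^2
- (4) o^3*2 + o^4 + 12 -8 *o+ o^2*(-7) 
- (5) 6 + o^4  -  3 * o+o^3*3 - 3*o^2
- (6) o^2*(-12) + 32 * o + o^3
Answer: 2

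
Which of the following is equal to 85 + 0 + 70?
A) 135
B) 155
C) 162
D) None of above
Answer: B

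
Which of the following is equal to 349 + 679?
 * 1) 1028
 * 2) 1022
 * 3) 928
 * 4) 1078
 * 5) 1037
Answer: 1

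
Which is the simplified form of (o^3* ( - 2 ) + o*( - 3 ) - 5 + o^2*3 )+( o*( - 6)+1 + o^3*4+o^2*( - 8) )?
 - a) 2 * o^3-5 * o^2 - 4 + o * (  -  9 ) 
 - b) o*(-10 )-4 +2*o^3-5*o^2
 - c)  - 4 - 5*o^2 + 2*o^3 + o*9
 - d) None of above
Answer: a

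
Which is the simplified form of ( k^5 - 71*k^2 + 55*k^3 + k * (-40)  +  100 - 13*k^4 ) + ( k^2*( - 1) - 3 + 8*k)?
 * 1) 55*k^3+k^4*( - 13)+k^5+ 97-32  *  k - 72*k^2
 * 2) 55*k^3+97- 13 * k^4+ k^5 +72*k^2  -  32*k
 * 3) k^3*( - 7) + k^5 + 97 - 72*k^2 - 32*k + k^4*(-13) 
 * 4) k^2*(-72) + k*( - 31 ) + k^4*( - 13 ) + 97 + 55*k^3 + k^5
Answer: 1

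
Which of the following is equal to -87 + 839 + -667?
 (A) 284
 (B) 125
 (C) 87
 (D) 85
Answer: D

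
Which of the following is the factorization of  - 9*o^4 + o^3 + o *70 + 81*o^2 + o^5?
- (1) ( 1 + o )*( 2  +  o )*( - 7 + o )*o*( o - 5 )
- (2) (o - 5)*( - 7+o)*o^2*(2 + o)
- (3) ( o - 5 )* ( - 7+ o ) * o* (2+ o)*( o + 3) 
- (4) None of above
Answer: 1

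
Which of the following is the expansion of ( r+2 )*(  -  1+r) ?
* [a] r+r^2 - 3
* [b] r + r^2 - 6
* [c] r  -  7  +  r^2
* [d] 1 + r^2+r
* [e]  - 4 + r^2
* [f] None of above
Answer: f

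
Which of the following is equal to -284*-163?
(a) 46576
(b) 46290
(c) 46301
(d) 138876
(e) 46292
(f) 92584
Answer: e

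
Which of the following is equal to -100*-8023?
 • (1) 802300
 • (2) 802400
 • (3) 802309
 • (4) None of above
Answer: 1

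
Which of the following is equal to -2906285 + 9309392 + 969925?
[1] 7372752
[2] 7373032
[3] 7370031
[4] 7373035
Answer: 2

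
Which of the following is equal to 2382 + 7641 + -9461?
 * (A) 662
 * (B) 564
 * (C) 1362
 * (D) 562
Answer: D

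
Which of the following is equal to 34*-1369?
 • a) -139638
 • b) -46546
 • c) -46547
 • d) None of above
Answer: b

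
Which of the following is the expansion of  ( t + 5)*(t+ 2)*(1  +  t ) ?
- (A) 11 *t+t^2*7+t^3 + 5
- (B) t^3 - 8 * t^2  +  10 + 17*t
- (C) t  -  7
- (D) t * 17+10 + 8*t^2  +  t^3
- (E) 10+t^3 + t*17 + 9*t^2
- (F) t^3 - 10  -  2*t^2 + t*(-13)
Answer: D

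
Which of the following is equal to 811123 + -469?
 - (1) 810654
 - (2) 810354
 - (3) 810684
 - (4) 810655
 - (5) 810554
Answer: 1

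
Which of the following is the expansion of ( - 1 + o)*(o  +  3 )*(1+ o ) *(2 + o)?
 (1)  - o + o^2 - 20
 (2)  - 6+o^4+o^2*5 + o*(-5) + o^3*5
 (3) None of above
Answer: 2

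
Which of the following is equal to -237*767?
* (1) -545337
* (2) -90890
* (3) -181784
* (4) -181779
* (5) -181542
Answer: 4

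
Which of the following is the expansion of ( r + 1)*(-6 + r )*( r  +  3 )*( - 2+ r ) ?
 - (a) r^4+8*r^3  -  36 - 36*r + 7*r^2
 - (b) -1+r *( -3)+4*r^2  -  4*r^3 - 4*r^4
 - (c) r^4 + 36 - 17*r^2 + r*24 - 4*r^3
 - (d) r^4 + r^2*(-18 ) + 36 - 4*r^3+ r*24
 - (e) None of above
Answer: c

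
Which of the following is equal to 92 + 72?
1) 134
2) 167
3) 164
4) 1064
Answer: 3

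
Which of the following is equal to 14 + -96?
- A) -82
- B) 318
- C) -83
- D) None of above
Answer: A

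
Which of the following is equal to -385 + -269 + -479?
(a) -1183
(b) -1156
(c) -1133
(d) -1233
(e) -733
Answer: c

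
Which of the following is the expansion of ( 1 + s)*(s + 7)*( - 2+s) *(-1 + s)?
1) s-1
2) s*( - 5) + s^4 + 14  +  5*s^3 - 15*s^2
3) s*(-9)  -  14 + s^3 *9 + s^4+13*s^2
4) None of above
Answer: 2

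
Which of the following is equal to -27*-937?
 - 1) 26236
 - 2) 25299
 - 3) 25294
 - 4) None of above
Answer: 2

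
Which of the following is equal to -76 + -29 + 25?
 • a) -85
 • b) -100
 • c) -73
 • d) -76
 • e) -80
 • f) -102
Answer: e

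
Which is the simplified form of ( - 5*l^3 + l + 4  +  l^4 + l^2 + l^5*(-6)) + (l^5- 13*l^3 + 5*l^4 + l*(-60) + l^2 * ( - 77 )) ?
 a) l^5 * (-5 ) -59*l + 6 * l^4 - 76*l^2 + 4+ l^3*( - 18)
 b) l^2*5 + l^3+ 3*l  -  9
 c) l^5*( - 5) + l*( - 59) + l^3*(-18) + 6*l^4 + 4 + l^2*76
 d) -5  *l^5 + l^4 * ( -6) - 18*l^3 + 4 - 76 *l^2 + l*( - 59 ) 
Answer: a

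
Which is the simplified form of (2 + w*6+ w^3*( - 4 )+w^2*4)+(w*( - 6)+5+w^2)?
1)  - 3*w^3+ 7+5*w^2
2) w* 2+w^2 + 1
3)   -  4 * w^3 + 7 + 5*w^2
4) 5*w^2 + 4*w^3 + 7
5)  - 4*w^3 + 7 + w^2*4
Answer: 3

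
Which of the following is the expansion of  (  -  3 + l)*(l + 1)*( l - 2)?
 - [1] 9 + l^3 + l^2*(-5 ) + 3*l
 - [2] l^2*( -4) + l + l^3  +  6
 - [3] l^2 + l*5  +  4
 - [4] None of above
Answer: 2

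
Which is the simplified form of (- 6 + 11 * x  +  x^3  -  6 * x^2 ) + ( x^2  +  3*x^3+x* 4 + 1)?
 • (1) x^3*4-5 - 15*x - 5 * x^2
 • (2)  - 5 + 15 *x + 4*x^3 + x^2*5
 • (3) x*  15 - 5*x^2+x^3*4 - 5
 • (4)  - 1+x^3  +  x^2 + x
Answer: 3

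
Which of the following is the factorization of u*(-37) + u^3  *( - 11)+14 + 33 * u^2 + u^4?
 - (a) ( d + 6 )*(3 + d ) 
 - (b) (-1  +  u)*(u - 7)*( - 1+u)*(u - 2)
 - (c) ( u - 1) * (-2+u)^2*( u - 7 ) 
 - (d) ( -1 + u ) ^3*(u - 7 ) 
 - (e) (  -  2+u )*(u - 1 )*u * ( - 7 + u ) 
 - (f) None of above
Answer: b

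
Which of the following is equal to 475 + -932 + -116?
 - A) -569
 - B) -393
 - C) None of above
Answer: C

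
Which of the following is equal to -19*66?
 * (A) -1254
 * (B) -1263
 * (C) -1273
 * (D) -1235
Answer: A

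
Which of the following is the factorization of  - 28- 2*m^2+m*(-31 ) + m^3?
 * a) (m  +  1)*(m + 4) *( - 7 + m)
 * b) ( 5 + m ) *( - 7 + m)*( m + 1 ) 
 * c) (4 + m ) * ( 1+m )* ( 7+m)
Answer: a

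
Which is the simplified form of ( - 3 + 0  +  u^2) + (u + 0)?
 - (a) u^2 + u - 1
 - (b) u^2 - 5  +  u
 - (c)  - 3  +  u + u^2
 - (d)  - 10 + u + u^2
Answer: c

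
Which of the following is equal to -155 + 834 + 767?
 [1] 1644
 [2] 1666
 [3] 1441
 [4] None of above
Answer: 4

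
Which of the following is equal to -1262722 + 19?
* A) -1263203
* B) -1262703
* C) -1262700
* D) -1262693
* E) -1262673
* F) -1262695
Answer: B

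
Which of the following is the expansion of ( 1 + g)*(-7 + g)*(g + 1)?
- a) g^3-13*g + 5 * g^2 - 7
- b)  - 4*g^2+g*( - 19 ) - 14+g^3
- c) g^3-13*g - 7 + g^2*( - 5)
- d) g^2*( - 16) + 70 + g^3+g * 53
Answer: c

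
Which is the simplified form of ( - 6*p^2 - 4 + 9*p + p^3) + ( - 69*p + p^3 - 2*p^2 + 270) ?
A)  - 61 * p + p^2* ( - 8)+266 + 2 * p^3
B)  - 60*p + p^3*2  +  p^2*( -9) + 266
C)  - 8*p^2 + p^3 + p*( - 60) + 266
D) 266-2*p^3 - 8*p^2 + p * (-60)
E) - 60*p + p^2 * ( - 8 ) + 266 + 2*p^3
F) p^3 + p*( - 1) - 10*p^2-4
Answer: E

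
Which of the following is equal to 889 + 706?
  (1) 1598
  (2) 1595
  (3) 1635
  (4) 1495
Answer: 2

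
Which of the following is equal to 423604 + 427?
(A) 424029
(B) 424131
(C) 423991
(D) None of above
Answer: D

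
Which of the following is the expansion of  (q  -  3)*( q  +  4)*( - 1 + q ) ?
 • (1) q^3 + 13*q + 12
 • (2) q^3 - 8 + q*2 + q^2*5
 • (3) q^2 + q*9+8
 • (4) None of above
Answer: 4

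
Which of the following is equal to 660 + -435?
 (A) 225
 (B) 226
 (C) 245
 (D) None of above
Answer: A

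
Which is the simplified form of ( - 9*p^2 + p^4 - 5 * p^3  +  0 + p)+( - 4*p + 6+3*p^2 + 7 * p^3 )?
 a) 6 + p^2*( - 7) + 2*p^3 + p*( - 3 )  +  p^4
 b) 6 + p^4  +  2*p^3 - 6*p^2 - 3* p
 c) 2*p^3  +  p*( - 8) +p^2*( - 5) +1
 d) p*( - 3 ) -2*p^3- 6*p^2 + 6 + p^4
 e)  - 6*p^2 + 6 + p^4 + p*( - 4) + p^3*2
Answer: b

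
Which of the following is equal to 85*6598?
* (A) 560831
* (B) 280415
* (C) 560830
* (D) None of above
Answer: C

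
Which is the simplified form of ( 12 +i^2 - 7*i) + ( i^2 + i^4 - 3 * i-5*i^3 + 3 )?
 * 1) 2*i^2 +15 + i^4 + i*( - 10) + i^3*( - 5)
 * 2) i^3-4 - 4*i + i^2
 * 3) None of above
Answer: 1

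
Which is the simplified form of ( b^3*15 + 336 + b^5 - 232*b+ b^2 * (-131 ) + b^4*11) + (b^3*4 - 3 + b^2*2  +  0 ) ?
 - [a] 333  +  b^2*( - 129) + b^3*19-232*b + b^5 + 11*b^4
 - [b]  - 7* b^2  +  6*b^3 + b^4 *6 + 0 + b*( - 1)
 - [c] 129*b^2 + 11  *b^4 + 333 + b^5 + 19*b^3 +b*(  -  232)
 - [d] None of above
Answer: a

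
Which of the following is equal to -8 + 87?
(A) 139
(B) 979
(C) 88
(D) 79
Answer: D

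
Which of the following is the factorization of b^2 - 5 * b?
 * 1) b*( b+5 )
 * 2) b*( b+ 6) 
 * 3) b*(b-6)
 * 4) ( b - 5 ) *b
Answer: 4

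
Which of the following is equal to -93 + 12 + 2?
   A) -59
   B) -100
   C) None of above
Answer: C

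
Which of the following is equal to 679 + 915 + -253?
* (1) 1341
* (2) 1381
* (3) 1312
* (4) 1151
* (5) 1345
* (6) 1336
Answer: 1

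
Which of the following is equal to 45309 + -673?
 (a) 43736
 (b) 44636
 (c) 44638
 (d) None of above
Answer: b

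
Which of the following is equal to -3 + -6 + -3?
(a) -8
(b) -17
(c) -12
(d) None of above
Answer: c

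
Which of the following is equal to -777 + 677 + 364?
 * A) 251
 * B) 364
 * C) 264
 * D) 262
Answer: C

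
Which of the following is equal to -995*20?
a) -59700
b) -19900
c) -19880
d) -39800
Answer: b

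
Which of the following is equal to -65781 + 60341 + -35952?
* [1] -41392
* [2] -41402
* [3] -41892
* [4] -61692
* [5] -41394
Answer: 1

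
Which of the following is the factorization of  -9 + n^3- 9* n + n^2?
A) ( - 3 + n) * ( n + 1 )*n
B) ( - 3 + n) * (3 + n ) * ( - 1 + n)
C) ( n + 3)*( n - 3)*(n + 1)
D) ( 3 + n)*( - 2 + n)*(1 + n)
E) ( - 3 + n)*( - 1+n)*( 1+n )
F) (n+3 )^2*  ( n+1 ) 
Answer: C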